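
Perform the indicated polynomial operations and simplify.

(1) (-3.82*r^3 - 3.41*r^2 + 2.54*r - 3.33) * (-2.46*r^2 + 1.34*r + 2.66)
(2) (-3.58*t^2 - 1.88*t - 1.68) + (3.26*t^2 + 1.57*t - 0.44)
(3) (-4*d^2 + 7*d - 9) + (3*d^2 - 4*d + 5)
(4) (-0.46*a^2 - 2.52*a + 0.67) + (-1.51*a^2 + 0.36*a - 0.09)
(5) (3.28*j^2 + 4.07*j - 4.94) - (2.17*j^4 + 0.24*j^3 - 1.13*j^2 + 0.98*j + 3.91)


(1) = 9.3972*r^5 + 3.2698*r^4 - 20.979*r^3 + 2.5248*r^2 + 2.2942*r - 8.8578
(2) = -0.32*t^2 - 0.31*t - 2.12
(3) = -d^2 + 3*d - 4
(4) = -1.97*a^2 - 2.16*a + 0.58
(5) = -2.17*j^4 - 0.24*j^3 + 4.41*j^2 + 3.09*j - 8.85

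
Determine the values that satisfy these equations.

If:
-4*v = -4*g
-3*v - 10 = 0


Then:
g = -10/3
v = -10/3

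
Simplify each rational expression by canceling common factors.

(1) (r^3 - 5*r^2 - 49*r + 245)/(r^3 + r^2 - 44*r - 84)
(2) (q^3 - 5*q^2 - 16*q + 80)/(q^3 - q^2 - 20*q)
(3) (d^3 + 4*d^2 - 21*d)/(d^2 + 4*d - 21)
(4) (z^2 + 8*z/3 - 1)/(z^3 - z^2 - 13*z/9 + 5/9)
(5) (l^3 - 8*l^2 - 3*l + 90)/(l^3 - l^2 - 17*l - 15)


(1) = (r^2 + 2*r - 35)/(r^2 + 8*r + 12)
(2) = (q - 4)/q
(3) = d
(4) = (3*z + 9)/(3*z^2 - 2*z - 5)
(5) = (l - 6)/(l + 1)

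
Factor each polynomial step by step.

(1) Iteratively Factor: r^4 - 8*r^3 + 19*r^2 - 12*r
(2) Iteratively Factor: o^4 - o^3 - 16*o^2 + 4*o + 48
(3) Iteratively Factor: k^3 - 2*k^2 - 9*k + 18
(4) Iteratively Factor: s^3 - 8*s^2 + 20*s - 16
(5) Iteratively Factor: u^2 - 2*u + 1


(1) = (r - 4)*(r^3 - 4*r^2 + 3*r) = (r - 4)*(r - 3)*(r^2 - r) = r*(r - 4)*(r - 3)*(r - 1)
(2) = (o - 2)*(o^3 + o^2 - 14*o - 24) = (o - 4)*(o - 2)*(o^2 + 5*o + 6) = (o - 4)*(o - 2)*(o + 2)*(o + 3)
(3) = (k - 3)*(k^2 + k - 6) = (k - 3)*(k + 3)*(k - 2)
(4) = (s - 4)*(s^2 - 4*s + 4) = (s - 4)*(s - 2)*(s - 2)
(5) = (u - 1)*(u - 1)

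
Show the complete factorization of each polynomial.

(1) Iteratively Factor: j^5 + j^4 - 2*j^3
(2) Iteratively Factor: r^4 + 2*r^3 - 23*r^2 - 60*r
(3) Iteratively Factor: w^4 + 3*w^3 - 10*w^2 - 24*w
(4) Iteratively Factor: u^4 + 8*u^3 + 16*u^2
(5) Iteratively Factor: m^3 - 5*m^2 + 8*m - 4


(1) = (j)*(j^4 + j^3 - 2*j^2) = j*(j + 2)*(j^3 - j^2) = j^2*(j + 2)*(j^2 - j) = j^2*(j - 1)*(j + 2)*(j)
(2) = (r + 4)*(r^3 - 2*r^2 - 15*r) = (r + 3)*(r + 4)*(r^2 - 5*r) = r*(r + 3)*(r + 4)*(r - 5)
(3) = (w)*(w^3 + 3*w^2 - 10*w - 24) = w*(w + 4)*(w^2 - w - 6) = w*(w - 3)*(w + 4)*(w + 2)
(4) = (u)*(u^3 + 8*u^2 + 16*u) = u*(u + 4)*(u^2 + 4*u) = u^2*(u + 4)*(u + 4)
(5) = (m - 2)*(m^2 - 3*m + 2) = (m - 2)*(m - 1)*(m - 2)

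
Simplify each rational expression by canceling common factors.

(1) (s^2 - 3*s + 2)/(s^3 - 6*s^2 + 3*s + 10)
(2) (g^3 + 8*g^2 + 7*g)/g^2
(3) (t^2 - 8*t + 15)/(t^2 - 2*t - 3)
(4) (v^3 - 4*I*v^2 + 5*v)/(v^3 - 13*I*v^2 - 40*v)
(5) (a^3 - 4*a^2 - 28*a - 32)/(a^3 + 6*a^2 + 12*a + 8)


(1) = (s - 1)/(s^2 - 4*s - 5)
(2) = (g^2 + 8*g + 7)/g
(3) = (t - 5)/(t + 1)
(4) = (v + I)/(v - 8*I)
(5) = (a - 8)/(a + 2)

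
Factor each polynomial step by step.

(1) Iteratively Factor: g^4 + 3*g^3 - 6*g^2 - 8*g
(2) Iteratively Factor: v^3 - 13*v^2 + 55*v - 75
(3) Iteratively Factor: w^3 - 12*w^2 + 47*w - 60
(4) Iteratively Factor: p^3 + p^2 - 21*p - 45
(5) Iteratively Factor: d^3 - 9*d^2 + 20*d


(1) = (g)*(g^3 + 3*g^2 - 6*g - 8) = g*(g + 1)*(g^2 + 2*g - 8) = g*(g + 1)*(g + 4)*(g - 2)
(2) = (v - 5)*(v^2 - 8*v + 15) = (v - 5)*(v - 3)*(v - 5)
(3) = (w - 5)*(w^2 - 7*w + 12) = (w - 5)*(w - 4)*(w - 3)
(4) = (p + 3)*(p^2 - 2*p - 15) = (p - 5)*(p + 3)*(p + 3)
(5) = (d - 5)*(d^2 - 4*d) = (d - 5)*(d - 4)*(d)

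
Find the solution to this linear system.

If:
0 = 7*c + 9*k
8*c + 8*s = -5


Then:
c = -s - 5/8
k = 7*s/9 + 35/72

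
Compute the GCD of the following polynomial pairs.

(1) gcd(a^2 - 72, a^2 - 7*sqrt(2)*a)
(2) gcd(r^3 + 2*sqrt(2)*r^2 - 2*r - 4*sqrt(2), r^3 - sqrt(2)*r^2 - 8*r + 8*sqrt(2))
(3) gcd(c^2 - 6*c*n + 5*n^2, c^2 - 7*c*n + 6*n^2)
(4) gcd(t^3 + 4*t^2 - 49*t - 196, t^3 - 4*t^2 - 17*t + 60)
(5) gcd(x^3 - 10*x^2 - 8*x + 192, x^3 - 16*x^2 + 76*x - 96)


(1) = 1
(2) = r^2 + sqrt(2)*r - 4
(3) = c - n
(4) = gcd((t - 7)*(t + 4)*(t + 7), (t - 5)*(t - 3)*(t + 4)) = t + 4
(5) = x^2 - 14*x + 48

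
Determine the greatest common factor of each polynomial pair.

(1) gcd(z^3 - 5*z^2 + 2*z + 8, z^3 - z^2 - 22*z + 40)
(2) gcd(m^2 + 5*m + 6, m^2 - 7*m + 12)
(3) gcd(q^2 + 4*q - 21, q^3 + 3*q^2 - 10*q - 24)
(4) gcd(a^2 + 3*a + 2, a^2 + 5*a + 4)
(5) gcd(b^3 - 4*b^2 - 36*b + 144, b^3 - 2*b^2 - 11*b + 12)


(1) = gcd((z - 4)*(z - 2)*(z + 1), (z - 4)*(z - 2)*(z + 5)) = z^2 - 6*z + 8
(2) = gcd((m + 2)*(m + 3), (m - 4)*(m - 3)) = 1
(3) = q - 3
(4) = gcd((a + 1)*(a + 2), (a + 1)*(a + 4)) = a + 1
(5) = b - 4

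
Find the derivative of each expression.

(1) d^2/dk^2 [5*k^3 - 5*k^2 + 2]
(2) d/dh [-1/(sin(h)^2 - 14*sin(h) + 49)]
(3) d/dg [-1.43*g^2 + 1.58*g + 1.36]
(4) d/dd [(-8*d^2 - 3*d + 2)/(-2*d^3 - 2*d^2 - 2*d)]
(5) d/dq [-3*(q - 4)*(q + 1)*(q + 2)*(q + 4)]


(1) = 30*k - 10
(2) = 2*cos(h)/(sin(h) - 7)^3
(3) = 1.58 - 2.86*g
(4) = (-8*d^4 - 6*d^3 + 11*d^2 + 4*d + 2)/(2*d^2*(d^4 + 2*d^3 + 3*d^2 + 2*d + 1))
(5) = -12*q^3 - 27*q^2 + 84*q + 144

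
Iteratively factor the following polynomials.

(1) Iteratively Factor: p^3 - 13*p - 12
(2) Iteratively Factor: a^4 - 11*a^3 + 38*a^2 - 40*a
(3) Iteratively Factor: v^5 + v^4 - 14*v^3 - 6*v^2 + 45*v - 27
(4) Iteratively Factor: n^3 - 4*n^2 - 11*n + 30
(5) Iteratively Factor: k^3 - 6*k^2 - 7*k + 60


(1) = (p + 1)*(p^2 - p - 12) = (p + 1)*(p + 3)*(p - 4)
(2) = (a)*(a^3 - 11*a^2 + 38*a - 40) = a*(a - 2)*(a^2 - 9*a + 20) = a*(a - 4)*(a - 2)*(a - 5)
(3) = (v - 3)*(v^4 + 4*v^3 - 2*v^2 - 12*v + 9) = (v - 3)*(v - 1)*(v^3 + 5*v^2 + 3*v - 9) = (v - 3)*(v - 1)^2*(v^2 + 6*v + 9) = (v - 3)*(v - 1)^2*(v + 3)*(v + 3)
(4) = (n + 3)*(n^2 - 7*n + 10) = (n - 5)*(n + 3)*(n - 2)
(5) = (k - 5)*(k^2 - k - 12) = (k - 5)*(k - 4)*(k + 3)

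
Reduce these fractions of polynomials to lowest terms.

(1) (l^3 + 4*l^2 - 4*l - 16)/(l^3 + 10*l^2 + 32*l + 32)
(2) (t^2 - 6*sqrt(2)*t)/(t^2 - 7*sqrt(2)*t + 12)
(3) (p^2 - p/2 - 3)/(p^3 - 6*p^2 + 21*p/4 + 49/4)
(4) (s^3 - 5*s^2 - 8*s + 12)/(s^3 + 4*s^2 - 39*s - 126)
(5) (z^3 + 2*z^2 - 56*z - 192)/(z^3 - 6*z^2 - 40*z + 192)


(1) = (l - 2)/(l + 4)
(2) = t/(t - sqrt(2))
(3) = (4*p^2 - 2*p - 12)/(4*p^3 - 24*p^2 + 21*p + 49)
(4) = (s^2 + s - 2)/(s^2 + 10*s + 21)
(5) = (z + 4)/(z - 4)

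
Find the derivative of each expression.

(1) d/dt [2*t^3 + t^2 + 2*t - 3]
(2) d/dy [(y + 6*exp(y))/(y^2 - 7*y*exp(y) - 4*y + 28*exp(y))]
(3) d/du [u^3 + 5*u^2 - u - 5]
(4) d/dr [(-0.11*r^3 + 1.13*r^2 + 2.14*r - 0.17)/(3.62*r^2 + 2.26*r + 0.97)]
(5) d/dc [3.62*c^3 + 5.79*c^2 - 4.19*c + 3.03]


(1) = 6*t^2 + 2*t + 2
(2) = ((y + 6*exp(y))*(7*y*exp(y) - 2*y - 21*exp(y) + 4) + (6*exp(y) + 1)*(y^2 - 7*y*exp(y) - 4*y + 28*exp(y)))/(y^2 - 7*y*exp(y) - 4*y + 28*exp(y))^2
(3) = 3*u^2 + 10*u - 1
(4) = (-0.3982*r^4 - 0.4972*r^3 - 5.5131*r^2 + 3.423*r + 2.46)/(13.1044*r^4 + 16.3624*r^3 + 12.1304*r^2 + 4.3844*r + 0.9409)
(5) = 10.86*c^2 + 11.58*c - 4.19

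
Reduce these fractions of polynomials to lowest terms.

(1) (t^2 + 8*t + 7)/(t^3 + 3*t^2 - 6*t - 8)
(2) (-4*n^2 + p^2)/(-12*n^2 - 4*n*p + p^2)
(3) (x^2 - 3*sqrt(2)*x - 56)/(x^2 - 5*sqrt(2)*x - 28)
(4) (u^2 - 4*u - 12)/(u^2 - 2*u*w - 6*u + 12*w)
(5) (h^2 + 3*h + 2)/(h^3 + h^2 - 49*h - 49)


(1) = (t + 7)/(t^2 + 2*t - 8)
(2) = (-2*n + p)/(-6*n + p)
(3) = (x + 4*sqrt(2))/(x + 2*sqrt(2))
(4) = (u + 2)/(u - 2*w)
(5) = (h + 2)/(h^2 - 49)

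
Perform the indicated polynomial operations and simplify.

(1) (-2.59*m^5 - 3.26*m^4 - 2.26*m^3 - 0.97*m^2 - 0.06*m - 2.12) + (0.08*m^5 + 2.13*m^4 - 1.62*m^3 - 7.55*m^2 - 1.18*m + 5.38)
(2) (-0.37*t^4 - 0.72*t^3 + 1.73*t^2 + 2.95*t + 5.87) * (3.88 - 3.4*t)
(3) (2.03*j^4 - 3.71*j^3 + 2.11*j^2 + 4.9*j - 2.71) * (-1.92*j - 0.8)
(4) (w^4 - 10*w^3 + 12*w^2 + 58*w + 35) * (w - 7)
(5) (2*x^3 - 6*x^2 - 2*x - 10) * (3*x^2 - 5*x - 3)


(1) = -2.51*m^5 - 1.13*m^4 - 3.88*m^3 - 8.52*m^2 - 1.24*m + 3.26
(2) = 1.258*t^5 + 1.0124*t^4 - 8.6756*t^3 - 3.3176*t^2 - 8.512*t + 22.7756
(3) = -3.8976*j^5 + 5.4992*j^4 - 1.0832*j^3 - 11.096*j^2 + 1.2832*j + 2.168
(4) = w^5 - 17*w^4 + 82*w^3 - 26*w^2 - 371*w - 245
(5) = 6*x^5 - 28*x^4 + 18*x^3 - 2*x^2 + 56*x + 30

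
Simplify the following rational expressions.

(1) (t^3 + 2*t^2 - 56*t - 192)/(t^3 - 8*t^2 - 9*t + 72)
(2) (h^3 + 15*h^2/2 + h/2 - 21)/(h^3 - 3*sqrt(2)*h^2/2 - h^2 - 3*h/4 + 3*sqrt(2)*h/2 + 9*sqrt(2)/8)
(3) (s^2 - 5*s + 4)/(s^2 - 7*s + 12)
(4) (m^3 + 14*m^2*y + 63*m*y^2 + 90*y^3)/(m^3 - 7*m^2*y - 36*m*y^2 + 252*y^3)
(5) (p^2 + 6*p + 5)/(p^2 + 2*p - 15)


(1) = (t^2 + 10*t + 24)/(t^2 - 9)
(2) = (16*h^2 + 144*h + 224)/(16*h^2 + h*(8 - 24*sqrt(2)) - 12*sqrt(2))
(3) = (s - 1)/(s - 3)
(4) = (m^2 + 8*m*y + 15*y^2)/(m^2 - 13*m*y + 42*y^2)
(5) = (p + 1)/(p - 3)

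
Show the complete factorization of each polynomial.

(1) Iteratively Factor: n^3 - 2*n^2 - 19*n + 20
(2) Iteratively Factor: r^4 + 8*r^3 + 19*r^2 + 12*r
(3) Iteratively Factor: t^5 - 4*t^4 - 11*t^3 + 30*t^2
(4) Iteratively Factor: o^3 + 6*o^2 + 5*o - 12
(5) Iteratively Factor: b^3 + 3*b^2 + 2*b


(1) = (n - 1)*(n^2 - n - 20) = (n - 5)*(n - 1)*(n + 4)
(2) = (r)*(r^3 + 8*r^2 + 19*r + 12) = r*(r + 3)*(r^2 + 5*r + 4) = r*(r + 3)*(r + 4)*(r + 1)
(3) = (t - 2)*(t^4 - 2*t^3 - 15*t^2) = (t - 2)*(t + 3)*(t^3 - 5*t^2) = t*(t - 2)*(t + 3)*(t^2 - 5*t) = t*(t - 5)*(t - 2)*(t + 3)*(t)
(4) = (o - 1)*(o^2 + 7*o + 12) = (o - 1)*(o + 4)*(o + 3)
(5) = (b)*(b^2 + 3*b + 2) = b*(b + 1)*(b + 2)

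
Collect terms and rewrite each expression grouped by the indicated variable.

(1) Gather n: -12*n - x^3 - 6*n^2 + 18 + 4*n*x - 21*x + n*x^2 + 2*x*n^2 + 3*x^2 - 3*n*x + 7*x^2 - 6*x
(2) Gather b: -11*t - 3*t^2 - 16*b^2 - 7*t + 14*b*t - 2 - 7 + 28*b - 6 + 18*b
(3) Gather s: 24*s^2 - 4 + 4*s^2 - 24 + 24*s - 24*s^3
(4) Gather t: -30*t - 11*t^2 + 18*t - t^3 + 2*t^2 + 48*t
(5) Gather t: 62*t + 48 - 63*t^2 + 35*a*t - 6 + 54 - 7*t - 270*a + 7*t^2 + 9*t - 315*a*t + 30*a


(1) = n^2*(2*x - 6) + n*(x^2 + x - 12) - x^3 + 10*x^2 - 27*x + 18
(2) = -16*b^2 + b*(14*t + 46) - 3*t^2 - 18*t - 15
(3) = -24*s^3 + 28*s^2 + 24*s - 28
(4) = -t^3 - 9*t^2 + 36*t
(5) = -240*a - 56*t^2 + t*(64 - 280*a) + 96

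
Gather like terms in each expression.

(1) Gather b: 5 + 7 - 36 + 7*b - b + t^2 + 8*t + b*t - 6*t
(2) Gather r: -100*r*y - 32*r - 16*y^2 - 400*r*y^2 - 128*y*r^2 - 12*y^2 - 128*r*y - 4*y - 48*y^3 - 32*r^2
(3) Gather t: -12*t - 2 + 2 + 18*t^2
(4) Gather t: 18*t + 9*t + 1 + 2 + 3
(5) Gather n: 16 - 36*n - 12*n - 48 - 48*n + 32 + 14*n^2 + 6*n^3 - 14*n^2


(1) = b*(t + 6) + t^2 + 2*t - 24
(2) = r^2*(-128*y - 32) + r*(-400*y^2 - 228*y - 32) - 48*y^3 - 28*y^2 - 4*y
(3) = 18*t^2 - 12*t
(4) = 27*t + 6
(5) = 6*n^3 - 96*n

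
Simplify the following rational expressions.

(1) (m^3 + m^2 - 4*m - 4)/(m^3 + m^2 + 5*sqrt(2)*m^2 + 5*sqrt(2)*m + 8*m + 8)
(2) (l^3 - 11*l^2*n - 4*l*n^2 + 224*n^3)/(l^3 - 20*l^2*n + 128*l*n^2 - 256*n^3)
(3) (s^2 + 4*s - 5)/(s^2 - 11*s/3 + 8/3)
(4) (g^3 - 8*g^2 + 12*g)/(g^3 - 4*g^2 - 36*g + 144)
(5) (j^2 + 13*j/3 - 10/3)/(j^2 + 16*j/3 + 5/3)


(1) = (m^2 - 4)/(m^2 + 5*sqrt(2)*m + 8)
(2) = (l^2 - 3*l*n - 28*n^2)/(l^2 - 12*l*n + 32*n^2)
(3) = (3*s + 15)/(3*s - 8)
(4) = (g^2 - 2*g)/(g^2 + 2*g - 24)
(5) = (3*j - 2)/(3*j + 1)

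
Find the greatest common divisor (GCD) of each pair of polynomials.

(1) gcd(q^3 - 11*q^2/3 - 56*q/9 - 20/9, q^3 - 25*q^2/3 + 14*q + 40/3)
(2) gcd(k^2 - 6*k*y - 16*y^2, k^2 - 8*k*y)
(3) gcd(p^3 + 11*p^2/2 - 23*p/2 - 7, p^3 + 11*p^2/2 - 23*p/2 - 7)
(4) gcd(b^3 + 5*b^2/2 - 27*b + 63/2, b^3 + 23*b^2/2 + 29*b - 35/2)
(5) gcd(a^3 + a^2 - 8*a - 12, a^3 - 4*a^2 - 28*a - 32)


(1) = q^2 - 13*q/3 - 10/3
(2) = -k + 8*y
(3) = gcd((p - 2)*(p + 1/2)*(p + 7), (p - 2)*(p + 1/2)*(p + 7)) = p^3 + 11*p^2/2 - 23*p/2 - 7
(4) = gcd((b - 3)*(b - 3/2)*(b + 7), (b - 1/2)*(b + 5)*(b + 7)) = b + 7
(5) = gcd((a - 3)*(a + 2)^2, (a - 8)*(a + 2)^2) = a^2 + 4*a + 4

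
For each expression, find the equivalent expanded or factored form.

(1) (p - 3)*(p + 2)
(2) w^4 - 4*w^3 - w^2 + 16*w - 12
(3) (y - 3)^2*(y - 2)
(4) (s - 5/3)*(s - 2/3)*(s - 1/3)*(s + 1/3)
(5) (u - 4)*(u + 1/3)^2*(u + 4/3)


(1) = p^2 - p - 6
(2) = (w - 3)*(w - 2)*(w - 1)*(w + 2)
(3) = y^3 - 8*y^2 + 21*y - 18
(4) = s^4 - 7*s^3/3 + s^2 + 7*s/27 - 10/81
(5) = u^4 - 2*u^3 - 7*u^2 - 104*u/27 - 16/27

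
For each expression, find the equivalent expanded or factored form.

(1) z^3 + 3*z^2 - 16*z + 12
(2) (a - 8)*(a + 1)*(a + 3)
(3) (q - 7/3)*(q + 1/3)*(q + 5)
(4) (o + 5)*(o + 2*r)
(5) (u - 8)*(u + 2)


(1) = (z - 2)*(z - 1)*(z + 6)
(2) = a^3 - 4*a^2 - 29*a - 24
(3) = q^3 + 3*q^2 - 97*q/9 - 35/9
(4) = o^2 + 2*o*r + 5*o + 10*r
(5) = u^2 - 6*u - 16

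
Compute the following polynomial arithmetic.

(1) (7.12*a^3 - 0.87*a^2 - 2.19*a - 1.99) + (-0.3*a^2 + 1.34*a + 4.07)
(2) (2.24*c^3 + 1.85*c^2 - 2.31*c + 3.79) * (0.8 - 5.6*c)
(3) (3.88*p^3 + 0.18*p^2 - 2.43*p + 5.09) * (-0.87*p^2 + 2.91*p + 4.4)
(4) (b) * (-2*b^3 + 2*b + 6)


(1) = 7.12*a^3 - 1.17*a^2 - 0.85*a + 2.08
(2) = -12.544*c^4 - 8.568*c^3 + 14.416*c^2 - 23.072*c + 3.032
(3) = -3.3756*p^5 + 11.1342*p^4 + 19.7099*p^3 - 10.7076*p^2 + 4.1199*p + 22.396
(4) = -2*b^4 + 2*b^2 + 6*b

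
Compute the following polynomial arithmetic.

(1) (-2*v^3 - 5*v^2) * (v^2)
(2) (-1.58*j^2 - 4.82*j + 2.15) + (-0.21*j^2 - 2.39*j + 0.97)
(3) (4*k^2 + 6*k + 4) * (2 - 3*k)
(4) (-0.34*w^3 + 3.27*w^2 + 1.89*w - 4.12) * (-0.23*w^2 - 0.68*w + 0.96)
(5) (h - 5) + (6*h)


(1) = -2*v^5 - 5*v^4
(2) = -1.79*j^2 - 7.21*j + 3.12
(3) = -12*k^3 - 10*k^2 + 8
(4) = 0.0782*w^5 - 0.5209*w^4 - 2.9847*w^3 + 2.8016*w^2 + 4.616*w - 3.9552
(5) = 7*h - 5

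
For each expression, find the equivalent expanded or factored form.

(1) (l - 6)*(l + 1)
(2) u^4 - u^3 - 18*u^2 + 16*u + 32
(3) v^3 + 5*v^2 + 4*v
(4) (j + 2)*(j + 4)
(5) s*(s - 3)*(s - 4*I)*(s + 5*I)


(1) = l^2 - 5*l - 6
(2) = (u - 4)*(u - 2)*(u + 1)*(u + 4)
(3) = v*(v + 1)*(v + 4)
(4) = j^2 + 6*j + 8
(5) = s^4 - 3*s^3 + I*s^3 + 20*s^2 - 3*I*s^2 - 60*s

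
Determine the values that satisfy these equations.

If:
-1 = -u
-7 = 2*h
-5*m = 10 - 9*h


Then:
h = -7/2
m = -83/10
u = 1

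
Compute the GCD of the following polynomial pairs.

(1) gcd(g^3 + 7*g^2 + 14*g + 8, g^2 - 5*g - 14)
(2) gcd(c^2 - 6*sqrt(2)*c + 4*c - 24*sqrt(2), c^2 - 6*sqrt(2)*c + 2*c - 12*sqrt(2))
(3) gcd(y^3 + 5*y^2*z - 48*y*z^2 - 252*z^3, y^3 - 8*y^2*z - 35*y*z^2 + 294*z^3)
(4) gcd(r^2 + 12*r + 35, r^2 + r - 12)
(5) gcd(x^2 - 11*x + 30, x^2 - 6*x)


(1) = gcd((g + 1)*(g + 2)*(g + 4), (g - 7)*(g + 2)) = g + 2
(2) = c - 6*sqrt(2)
(3) = gcd((y - 7*z)*(y + 6*z)^2, (y - 7*z)^2*(y + 6*z)) = y^2 - y*z - 42*z^2
(4) = 1
(5) = gcd((x - 6)*(x - 5), x*(x - 6)) = x - 6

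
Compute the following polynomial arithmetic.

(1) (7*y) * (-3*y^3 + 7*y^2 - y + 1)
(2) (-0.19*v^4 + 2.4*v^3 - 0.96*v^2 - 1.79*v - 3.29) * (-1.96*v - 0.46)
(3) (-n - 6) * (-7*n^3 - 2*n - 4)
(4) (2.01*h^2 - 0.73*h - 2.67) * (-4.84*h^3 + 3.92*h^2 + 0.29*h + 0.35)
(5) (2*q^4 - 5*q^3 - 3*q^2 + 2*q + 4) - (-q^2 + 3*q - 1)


(1) = -21*y^4 + 49*y^3 - 7*y^2 + 7*y
(2) = 0.3724*v^5 - 4.6166*v^4 + 0.7776*v^3 + 3.95*v^2 + 7.2718*v + 1.5134
(3) = 7*n^4 + 42*n^3 + 2*n^2 + 16*n + 24
(4) = -9.7284*h^5 + 11.4124*h^4 + 10.6441*h^3 - 9.9746*h^2 - 1.0298*h - 0.9345
(5) = 2*q^4 - 5*q^3 - 2*q^2 - q + 5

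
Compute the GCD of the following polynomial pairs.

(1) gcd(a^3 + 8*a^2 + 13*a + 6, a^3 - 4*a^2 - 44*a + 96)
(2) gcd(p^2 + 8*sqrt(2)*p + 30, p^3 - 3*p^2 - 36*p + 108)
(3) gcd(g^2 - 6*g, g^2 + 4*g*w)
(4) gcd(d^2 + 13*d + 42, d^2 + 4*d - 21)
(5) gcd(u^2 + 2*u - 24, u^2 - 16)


(1) = gcd((a + 1)^2*(a + 6), (a - 8)*(a - 2)*(a + 6)) = a + 6
(2) = gcd((p + 3*sqrt(2))*(p + 5*sqrt(2)), (p - 6)*(p - 3)*(p + 6)) = 1
(3) = gcd(g*(g - 6), g*(g + 4*w)) = g
(4) = d + 7
(5) = u - 4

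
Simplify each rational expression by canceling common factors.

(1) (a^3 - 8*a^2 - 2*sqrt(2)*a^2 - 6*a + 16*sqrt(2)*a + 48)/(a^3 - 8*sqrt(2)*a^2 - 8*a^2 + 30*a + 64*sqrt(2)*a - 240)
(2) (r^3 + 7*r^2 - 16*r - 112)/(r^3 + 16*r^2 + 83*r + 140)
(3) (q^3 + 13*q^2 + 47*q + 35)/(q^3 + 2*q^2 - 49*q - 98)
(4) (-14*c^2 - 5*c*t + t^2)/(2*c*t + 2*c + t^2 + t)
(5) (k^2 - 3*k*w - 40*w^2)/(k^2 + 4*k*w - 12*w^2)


(1) = (a + sqrt(2))/(a - 5*sqrt(2))
(2) = (r - 4)/(r + 5)
(3) = (q^2 + 6*q + 5)/(q^2 - 5*q - 14)
(4) = (-7*c + t)/(t + 1)
(5) = (-k^2 + 3*k*w + 40*w^2)/(-k^2 - 4*k*w + 12*w^2)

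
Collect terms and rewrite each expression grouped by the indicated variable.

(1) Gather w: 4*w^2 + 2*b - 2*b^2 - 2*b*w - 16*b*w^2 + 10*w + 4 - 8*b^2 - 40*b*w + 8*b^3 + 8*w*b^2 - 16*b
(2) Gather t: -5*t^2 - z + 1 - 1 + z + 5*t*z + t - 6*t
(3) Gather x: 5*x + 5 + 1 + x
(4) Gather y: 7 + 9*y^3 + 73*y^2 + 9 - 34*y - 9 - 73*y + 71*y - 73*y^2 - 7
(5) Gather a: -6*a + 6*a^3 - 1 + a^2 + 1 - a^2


(1) = 8*b^3 - 10*b^2 - 14*b + w^2*(4 - 16*b) + w*(8*b^2 - 42*b + 10) + 4
(2) = -5*t^2 + t*(5*z - 5)
(3) = 6*x + 6
(4) = 9*y^3 - 36*y
(5) = 6*a^3 - 6*a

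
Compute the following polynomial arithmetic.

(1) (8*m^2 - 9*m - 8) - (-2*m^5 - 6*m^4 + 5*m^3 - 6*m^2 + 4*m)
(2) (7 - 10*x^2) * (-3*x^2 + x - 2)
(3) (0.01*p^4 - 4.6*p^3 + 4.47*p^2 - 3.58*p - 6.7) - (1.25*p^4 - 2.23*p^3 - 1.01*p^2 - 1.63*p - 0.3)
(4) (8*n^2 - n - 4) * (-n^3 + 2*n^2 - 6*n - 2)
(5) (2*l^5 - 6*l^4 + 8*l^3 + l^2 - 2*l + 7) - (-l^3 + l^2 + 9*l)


(1) = 2*m^5 + 6*m^4 - 5*m^3 + 14*m^2 - 13*m - 8
(2) = 30*x^4 - 10*x^3 - x^2 + 7*x - 14
(3) = -1.24*p^4 - 2.37*p^3 + 5.48*p^2 - 1.95*p - 6.4
(4) = -8*n^5 + 17*n^4 - 46*n^3 - 18*n^2 + 26*n + 8
(5) = 2*l^5 - 6*l^4 + 9*l^3 - 11*l + 7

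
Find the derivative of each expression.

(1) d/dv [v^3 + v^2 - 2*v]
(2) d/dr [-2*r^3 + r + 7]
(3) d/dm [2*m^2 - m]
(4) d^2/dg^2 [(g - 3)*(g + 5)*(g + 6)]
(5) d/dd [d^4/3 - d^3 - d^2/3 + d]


(1) = 3*v^2 + 2*v - 2
(2) = 1 - 6*r^2
(3) = 4*m - 1
(4) = 6*g + 16
(5) = 4*d^3/3 - 3*d^2 - 2*d/3 + 1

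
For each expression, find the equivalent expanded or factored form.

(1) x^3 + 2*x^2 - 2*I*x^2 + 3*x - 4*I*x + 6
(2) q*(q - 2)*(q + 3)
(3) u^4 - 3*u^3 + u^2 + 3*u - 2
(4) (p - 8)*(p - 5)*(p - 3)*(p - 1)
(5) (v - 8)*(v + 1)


(1) = (x + 2)*(x - 3*I)*(x + I)
(2) = q^3 + q^2 - 6*q
(3) = (u - 2)*(u - 1)^2*(u + 1)
(4) = p^4 - 17*p^3 + 95*p^2 - 199*p + 120
(5) = v^2 - 7*v - 8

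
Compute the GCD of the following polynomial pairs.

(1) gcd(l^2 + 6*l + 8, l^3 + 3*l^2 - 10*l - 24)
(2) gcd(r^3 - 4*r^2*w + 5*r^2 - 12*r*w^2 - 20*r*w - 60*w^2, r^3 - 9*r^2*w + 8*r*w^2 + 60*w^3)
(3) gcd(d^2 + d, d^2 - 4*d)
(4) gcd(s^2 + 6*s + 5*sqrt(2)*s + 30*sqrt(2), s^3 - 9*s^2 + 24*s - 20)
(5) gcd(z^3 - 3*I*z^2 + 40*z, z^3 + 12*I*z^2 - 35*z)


(1) = gcd((l + 2)*(l + 4), (l - 3)*(l + 2)*(l + 4)) = l^2 + 6*l + 8
(2) = gcd((r + 5)*(r - 6*w)*(r + 2*w), (r - 6*w)*(r - 5*w)*(r + 2*w)) = r^2 - 4*r*w - 12*w^2
(3) = d
(4) = gcd((s + 6)*(s + 5*sqrt(2)), (s - 5)*(s - 2)^2) = 1
(5) = z^2 + 5*I*z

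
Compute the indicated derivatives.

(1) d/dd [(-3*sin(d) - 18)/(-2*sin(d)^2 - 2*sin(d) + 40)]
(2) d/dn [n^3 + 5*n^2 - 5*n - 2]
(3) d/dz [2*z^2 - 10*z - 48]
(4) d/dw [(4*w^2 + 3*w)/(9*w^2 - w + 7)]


(1) = 3*(-12*sin(d) + cos(d)^2 - 27)*cos(d)/(2*(sin(d)^2 + sin(d) - 20)^2)
(2) = 3*n^2 + 10*n - 5
(3) = 4*z - 10
(4) = (-31*w^2 + 56*w + 21)/(81*w^4 - 18*w^3 + 127*w^2 - 14*w + 49)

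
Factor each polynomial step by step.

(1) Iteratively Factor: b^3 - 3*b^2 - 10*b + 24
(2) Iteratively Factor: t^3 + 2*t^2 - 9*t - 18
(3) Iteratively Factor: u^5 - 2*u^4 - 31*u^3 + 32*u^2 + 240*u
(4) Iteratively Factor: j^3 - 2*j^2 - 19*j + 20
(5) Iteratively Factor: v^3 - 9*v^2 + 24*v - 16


(1) = (b - 2)*(b^2 - b - 12) = (b - 2)*(b + 3)*(b - 4)
(2) = (t + 3)*(t^2 - t - 6) = (t + 2)*(t + 3)*(t - 3)
(3) = (u + 4)*(u^4 - 6*u^3 - 7*u^2 + 60*u) = (u + 3)*(u + 4)*(u^3 - 9*u^2 + 20*u) = (u - 5)*(u + 3)*(u + 4)*(u^2 - 4*u) = (u - 5)*(u - 4)*(u + 3)*(u + 4)*(u)
(4) = (j - 1)*(j^2 - j - 20) = (j - 1)*(j + 4)*(j - 5)
(5) = (v - 4)*(v^2 - 5*v + 4) = (v - 4)^2*(v - 1)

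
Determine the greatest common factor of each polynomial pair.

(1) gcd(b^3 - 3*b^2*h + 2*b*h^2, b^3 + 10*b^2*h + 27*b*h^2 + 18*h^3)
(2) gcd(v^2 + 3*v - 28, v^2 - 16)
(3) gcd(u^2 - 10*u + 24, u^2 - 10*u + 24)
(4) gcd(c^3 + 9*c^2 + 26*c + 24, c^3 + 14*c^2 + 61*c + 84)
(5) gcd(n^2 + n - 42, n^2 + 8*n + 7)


(1) = gcd(b*(b - 2*h)*(b - h), (b + h)*(b + 3*h)*(b + 6*h)) = 1
(2) = gcd((v - 4)*(v + 7), (v - 4)*(v + 4)) = v - 4
(3) = gcd((u - 6)*(u - 4), (u - 6)*(u - 4)) = u^2 - 10*u + 24
(4) = c^2 + 7*c + 12
(5) = gcd((n - 6)*(n + 7), (n + 1)*(n + 7)) = n + 7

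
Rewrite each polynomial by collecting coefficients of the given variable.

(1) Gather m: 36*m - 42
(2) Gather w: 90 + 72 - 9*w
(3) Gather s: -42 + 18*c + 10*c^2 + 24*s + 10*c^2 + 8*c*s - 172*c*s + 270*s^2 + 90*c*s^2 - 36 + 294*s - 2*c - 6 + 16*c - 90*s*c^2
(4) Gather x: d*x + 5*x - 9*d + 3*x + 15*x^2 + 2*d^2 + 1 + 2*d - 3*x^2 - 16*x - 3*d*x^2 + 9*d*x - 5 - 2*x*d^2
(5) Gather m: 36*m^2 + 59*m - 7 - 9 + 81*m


(1) = 36*m - 42
(2) = 162 - 9*w
(3) = 20*c^2 + 32*c + s^2*(90*c + 270) + s*(-90*c^2 - 164*c + 318) - 84
(4) = 2*d^2 - 7*d + x^2*(12 - 3*d) + x*(-2*d^2 + 10*d - 8) - 4
(5) = 36*m^2 + 140*m - 16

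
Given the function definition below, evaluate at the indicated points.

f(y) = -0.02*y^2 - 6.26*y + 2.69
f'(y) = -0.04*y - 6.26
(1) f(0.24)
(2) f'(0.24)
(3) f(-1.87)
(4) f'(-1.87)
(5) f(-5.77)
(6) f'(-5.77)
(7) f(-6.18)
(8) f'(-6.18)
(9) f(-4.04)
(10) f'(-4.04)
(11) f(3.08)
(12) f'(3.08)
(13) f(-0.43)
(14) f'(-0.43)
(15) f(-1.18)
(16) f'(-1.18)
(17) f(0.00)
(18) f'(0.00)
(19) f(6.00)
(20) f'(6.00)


(1) = 1.19
(2) = -6.27
(3) = 14.33
(4) = -6.19
(5) = 38.14
(6) = -6.03
(7) = 40.61
(8) = -6.01
(9) = 27.65
(10) = -6.10
(11) = -16.78
(12) = -6.38
(13) = 5.38
(14) = -6.24
(15) = 10.05
(16) = -6.21
(17) = 2.69
(18) = -6.26
(19) = -35.59
(20) = -6.50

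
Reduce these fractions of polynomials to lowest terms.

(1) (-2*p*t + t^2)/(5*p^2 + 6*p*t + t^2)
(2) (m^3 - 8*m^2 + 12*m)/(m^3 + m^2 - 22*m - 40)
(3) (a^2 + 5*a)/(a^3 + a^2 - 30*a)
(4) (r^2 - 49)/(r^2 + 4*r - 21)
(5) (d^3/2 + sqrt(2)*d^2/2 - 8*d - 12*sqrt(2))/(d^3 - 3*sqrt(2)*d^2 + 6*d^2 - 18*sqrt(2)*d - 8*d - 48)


(1) = (-2*p*t + t^2)/(5*p^2 + 6*p*t + t^2)
(2) = (m^3 - 8*m^2 + 12*m)/(m^3 + m^2 - 22*m - 40)
(3) = (a + 5)/(a^2 + a - 30)
(4) = (r - 7)/(r - 3)
(5) = (d^3 + sqrt(2)*d^2 - 16*d - 24*sqrt(2))/(2*d^3 + d^2*(12 - 6*sqrt(2)) + d*(-36*sqrt(2) - 16) - 96)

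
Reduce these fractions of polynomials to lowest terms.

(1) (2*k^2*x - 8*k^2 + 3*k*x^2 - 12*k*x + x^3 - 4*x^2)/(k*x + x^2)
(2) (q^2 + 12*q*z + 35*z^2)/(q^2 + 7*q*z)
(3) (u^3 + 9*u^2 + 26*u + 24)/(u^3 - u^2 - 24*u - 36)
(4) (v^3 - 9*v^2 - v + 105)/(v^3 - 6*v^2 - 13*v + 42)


(1) = (2*k*x - 8*k + x^2 - 4*x)/x
(2) = (q + 5*z)/q
(3) = (u + 4)/(u - 6)
(4) = (v - 5)/(v - 2)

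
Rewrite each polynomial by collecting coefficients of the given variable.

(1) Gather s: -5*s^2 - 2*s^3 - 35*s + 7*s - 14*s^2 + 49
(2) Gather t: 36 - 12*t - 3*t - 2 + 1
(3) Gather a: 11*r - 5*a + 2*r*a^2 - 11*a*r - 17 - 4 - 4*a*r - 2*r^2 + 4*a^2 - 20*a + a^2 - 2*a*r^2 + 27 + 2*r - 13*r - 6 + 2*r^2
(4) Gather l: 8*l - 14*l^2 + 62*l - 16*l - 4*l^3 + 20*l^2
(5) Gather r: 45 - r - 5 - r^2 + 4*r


(1) = -2*s^3 - 19*s^2 - 28*s + 49
(2) = 35 - 15*t
(3) = a^2*(2*r + 5) + a*(-2*r^2 - 15*r - 25)
(4) = -4*l^3 + 6*l^2 + 54*l
(5) = -r^2 + 3*r + 40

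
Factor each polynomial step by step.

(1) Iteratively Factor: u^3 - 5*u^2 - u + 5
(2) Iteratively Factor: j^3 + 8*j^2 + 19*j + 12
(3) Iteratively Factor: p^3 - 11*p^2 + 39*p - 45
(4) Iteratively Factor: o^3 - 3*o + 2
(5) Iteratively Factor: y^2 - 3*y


(1) = (u - 1)*(u^2 - 4*u - 5) = (u - 1)*(u + 1)*(u - 5)
(2) = (j + 3)*(j^2 + 5*j + 4) = (j + 1)*(j + 3)*(j + 4)
(3) = (p - 3)*(p^2 - 8*p + 15) = (p - 3)^2*(p - 5)
(4) = (o + 2)*(o^2 - 2*o + 1) = (o - 1)*(o + 2)*(o - 1)
(5) = (y)*(y - 3)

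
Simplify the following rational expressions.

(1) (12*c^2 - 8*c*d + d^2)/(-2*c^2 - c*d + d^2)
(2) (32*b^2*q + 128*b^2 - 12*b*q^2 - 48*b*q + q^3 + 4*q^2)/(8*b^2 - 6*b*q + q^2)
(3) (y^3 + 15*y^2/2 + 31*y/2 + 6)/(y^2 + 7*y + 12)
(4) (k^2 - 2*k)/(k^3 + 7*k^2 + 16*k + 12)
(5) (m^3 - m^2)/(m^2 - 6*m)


(1) = (-6*c + d)/(c + d)
(2) = (-8*b*q - 32*b + q^2 + 4*q)/(-2*b + q)
(3) = y + 1/2
(4) = (k^2 - 2*k)/(k^3 + 7*k^2 + 16*k + 12)
(5) = (m^2 - m)/(m - 6)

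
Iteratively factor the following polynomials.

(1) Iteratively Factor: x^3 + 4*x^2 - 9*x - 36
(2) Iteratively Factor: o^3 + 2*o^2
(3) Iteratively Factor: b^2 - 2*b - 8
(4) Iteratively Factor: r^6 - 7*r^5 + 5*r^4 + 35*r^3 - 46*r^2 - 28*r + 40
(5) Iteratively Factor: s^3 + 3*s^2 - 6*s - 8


(1) = (x - 3)*(x^2 + 7*x + 12) = (x - 3)*(x + 3)*(x + 4)
(2) = (o)*(o^2 + 2*o) = o^2*(o + 2)
(3) = (b - 4)*(b + 2)
(4) = (r - 5)*(r^5 - 2*r^4 - 5*r^3 + 10*r^2 + 4*r - 8) = (r - 5)*(r + 1)*(r^4 - 3*r^3 - 2*r^2 + 12*r - 8) = (r - 5)*(r - 2)*(r + 1)*(r^3 - r^2 - 4*r + 4) = (r - 5)*(r - 2)*(r - 1)*(r + 1)*(r^2 - 4) = (r - 5)*(r - 2)^2*(r - 1)*(r + 1)*(r + 2)
(5) = (s + 1)*(s^2 + 2*s - 8) = (s + 1)*(s + 4)*(s - 2)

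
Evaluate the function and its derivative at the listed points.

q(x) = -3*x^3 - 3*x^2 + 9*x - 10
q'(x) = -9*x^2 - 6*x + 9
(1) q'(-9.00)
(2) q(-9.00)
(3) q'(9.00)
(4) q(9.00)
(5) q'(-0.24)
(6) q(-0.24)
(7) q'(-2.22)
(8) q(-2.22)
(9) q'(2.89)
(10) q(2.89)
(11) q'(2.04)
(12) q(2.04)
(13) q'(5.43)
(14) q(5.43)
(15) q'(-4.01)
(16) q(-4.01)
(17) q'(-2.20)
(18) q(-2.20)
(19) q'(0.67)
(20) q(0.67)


(1) = -666.00
(2) = 1853.00
(3) = -774.00
(4) = -2359.00
(5) = 9.92
(6) = -12.29
(7) = -22.04
(8) = -11.94
(9) = -83.51
(10) = -81.46
(11) = -40.69
(12) = -29.59
(13) = -288.94
(14) = -529.89
(15) = -111.66
(16) = 99.11
(17) = -21.36
(18) = -12.38
(19) = 0.94
(20) = -6.22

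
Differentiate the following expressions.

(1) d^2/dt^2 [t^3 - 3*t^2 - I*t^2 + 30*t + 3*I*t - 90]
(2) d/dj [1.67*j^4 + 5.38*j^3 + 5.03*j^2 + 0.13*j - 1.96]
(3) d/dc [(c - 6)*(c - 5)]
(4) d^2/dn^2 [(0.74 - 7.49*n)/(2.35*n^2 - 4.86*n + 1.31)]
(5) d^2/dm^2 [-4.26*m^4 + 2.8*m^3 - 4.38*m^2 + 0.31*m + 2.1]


(1) = 6*t - 6 - 2*I
(2) = 6.68*j^3 + 16.14*j^2 + 10.06*j + 0.13
(3) = 2*c - 11
(4) = (-(4.7*n - 4.86)*(7.49*n - 0.74)*(9.4*n - 9.72) + (105.609*n - 76.2808)*(2.35*n^2 - 4.86*n + 1.31))/(2.35*n^2 - 4.86*n + 1.31)^3
(5) = -51.12*m^2 + 16.8*m - 8.76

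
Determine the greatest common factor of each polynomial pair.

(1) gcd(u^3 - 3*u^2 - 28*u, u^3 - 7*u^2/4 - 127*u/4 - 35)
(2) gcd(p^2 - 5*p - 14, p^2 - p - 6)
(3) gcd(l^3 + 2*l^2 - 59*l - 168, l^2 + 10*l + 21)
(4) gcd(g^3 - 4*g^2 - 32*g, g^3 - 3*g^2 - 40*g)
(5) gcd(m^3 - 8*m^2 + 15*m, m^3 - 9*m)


(1) = gcd(u*(u - 7)*(u + 4), (u - 7)*(u + 5/4)*(u + 4)) = u^2 - 3*u - 28
(2) = gcd((p - 7)*(p + 2), (p - 3)*(p + 2)) = p + 2
(3) = gcd((l - 8)*(l + 3)*(l + 7), (l + 3)*(l + 7)) = l^2 + 10*l + 21
(4) = gcd(g*(g - 8)*(g + 4), g*(g - 8)*(g + 5)) = g^2 - 8*g
(5) = m^2 - 3*m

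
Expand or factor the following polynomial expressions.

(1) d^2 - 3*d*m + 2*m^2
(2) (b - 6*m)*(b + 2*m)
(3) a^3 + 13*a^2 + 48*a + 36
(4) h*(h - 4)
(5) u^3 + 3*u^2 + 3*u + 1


(1) = (d - 2*m)*(d - m)
(2) = b^2 - 4*b*m - 12*m^2
(3) = (a + 1)*(a + 6)^2
(4) = h^2 - 4*h
(5) = (u + 1)^3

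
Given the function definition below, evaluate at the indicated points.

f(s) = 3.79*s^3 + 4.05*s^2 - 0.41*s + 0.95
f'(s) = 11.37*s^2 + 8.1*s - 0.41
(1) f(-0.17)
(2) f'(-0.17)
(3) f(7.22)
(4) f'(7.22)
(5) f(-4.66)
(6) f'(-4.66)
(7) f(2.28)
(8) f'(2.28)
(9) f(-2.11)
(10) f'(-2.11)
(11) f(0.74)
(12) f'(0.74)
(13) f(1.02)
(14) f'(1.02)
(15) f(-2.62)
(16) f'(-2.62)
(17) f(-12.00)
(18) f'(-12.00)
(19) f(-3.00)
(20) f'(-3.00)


(1) = 1.12
(2) = -1.46
(3) = 1635.54
(4) = 650.77
(5) = -292.72
(6) = 208.75
(7) = 65.99
(8) = 77.16
(9) = -15.76
(10) = 33.12
(11) = 4.40
(12) = 11.81
(13) = 8.77
(14) = 19.68
(15) = -38.34
(16) = 56.42
(17) = -5960.05
(18) = 1539.67
(19) = -63.70
(20) = 77.62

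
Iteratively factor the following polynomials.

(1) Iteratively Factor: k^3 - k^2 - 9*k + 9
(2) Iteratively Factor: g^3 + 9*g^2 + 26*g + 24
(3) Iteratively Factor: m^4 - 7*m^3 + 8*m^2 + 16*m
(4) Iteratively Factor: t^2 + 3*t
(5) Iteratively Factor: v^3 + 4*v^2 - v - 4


(1) = (k - 3)*(k^2 + 2*k - 3) = (k - 3)*(k + 3)*(k - 1)
(2) = (g + 2)*(g^2 + 7*g + 12) = (g + 2)*(g + 3)*(g + 4)
(3) = (m - 4)*(m^3 - 3*m^2 - 4*m) = (m - 4)^2*(m^2 + m) = (m - 4)^2*(m + 1)*(m)
(4) = (t)*(t + 3)
(5) = (v - 1)*(v^2 + 5*v + 4) = (v - 1)*(v + 4)*(v + 1)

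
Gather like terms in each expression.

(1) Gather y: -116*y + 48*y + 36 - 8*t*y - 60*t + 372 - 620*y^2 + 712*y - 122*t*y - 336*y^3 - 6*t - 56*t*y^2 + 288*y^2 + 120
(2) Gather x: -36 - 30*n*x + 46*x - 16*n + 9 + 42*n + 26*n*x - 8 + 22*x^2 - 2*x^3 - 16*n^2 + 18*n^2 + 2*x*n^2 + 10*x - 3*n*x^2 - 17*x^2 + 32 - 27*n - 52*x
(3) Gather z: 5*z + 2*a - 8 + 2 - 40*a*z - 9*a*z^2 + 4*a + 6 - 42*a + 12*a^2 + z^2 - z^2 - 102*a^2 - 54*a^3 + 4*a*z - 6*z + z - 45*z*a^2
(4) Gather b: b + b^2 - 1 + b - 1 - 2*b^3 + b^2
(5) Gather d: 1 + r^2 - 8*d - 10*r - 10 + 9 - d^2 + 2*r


(1) = -66*t - 336*y^3 + y^2*(-56*t - 332) + y*(644 - 130*t) + 528
(2) = 2*n^2 - n - 2*x^3 + x^2*(5 - 3*n) + x*(2*n^2 - 4*n + 4) - 3
(3) = -54*a^3 - 90*a^2 - 9*a*z^2 - 36*a + z*(-45*a^2 - 36*a)
(4) = -2*b^3 + 2*b^2 + 2*b - 2
(5) = -d^2 - 8*d + r^2 - 8*r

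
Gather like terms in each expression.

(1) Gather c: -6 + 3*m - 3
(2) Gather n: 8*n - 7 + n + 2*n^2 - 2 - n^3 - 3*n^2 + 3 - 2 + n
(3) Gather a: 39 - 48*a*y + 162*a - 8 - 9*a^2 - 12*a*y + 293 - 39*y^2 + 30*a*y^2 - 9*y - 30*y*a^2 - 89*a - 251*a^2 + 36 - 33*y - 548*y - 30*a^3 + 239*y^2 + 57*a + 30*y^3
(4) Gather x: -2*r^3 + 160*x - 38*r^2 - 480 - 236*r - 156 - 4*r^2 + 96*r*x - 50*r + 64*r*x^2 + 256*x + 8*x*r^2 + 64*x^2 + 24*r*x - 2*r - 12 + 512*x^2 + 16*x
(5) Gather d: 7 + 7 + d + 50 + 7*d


(1) = 3*m - 9
(2) = -n^3 - n^2 + 10*n - 8
(3) = -30*a^3 + a^2*(-30*y - 260) + a*(30*y^2 - 60*y + 130) + 30*y^3 + 200*y^2 - 590*y + 360
(4) = -2*r^3 - 42*r^2 - 288*r + x^2*(64*r + 576) + x*(8*r^2 + 120*r + 432) - 648
(5) = 8*d + 64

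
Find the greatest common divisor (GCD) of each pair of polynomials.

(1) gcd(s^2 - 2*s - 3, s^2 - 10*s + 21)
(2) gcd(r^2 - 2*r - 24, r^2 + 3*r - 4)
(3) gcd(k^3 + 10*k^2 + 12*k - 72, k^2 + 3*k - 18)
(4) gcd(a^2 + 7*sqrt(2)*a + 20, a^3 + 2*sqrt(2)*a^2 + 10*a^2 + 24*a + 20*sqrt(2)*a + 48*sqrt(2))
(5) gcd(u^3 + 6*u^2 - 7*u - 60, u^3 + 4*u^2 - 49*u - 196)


(1) = gcd((s - 3)*(s + 1), (s - 7)*(s - 3)) = s - 3
(2) = gcd((r - 6)*(r + 4), (r - 1)*(r + 4)) = r + 4
(3) = gcd((k - 2)*(k + 6)^2, (k - 3)*(k + 6)) = k + 6
(4) = a + 2*sqrt(2)
(5) = gcd((u - 3)*(u + 4)*(u + 5), (u - 7)*(u + 4)*(u + 7)) = u + 4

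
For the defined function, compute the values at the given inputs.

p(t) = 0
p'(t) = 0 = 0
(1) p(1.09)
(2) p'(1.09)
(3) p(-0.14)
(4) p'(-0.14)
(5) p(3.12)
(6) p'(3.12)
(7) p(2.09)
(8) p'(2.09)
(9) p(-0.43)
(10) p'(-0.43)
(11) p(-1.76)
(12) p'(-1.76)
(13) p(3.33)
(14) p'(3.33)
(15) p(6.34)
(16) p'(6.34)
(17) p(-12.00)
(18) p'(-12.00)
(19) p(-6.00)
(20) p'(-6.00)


(1) = 0.00
(2) = 0.00
(3) = 0.00
(4) = 0.00
(5) = 0.00
(6) = 0.00
(7) = 0.00
(8) = 0.00
(9) = 0.00
(10) = 0.00
(11) = 0.00
(12) = 0.00
(13) = 0.00
(14) = 0.00
(15) = 0.00
(16) = 0.00
(17) = 0.00
(18) = 0.00
(19) = 0.00
(20) = 0.00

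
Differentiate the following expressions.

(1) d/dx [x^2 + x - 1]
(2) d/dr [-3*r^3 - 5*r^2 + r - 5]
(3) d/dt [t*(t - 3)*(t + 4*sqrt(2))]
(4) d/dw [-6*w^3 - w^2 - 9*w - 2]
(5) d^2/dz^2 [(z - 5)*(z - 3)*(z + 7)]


(1) = 2*x + 1
(2) = -9*r^2 - 10*r + 1
(3) = 3*t^2 - 6*t + 8*sqrt(2)*t - 12*sqrt(2)
(4) = -18*w^2 - 2*w - 9
(5) = 6*z - 2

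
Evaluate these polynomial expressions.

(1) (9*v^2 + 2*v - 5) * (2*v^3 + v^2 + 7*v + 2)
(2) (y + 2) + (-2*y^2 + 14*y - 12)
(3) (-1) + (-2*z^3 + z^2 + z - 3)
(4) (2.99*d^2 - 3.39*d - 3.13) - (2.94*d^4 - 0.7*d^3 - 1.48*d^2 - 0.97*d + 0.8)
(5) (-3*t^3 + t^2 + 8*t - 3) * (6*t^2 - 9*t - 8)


(1) = 18*v^5 + 13*v^4 + 55*v^3 + 27*v^2 - 31*v - 10
(2) = -2*y^2 + 15*y - 10
(3) = -2*z^3 + z^2 + z - 4
(4) = -2.94*d^4 + 0.7*d^3 + 4.47*d^2 - 2.42*d - 3.93
(5) = -18*t^5 + 33*t^4 + 63*t^3 - 98*t^2 - 37*t + 24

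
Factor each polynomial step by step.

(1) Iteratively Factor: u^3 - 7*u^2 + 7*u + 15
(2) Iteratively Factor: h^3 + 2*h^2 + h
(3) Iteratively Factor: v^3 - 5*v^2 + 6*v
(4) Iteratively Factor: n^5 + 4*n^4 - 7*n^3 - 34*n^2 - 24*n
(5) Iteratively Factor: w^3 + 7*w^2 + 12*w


(1) = (u + 1)*(u^2 - 8*u + 15) = (u - 5)*(u + 1)*(u - 3)
(2) = (h + 1)*(h^2 + h) = (h + 1)^2*(h)
(3) = (v - 3)*(v^2 - 2*v) = v*(v - 3)*(v - 2)
(4) = (n - 3)*(n^4 + 7*n^3 + 14*n^2 + 8*n) = (n - 3)*(n + 1)*(n^3 + 6*n^2 + 8*n) = n*(n - 3)*(n + 1)*(n^2 + 6*n + 8) = n*(n - 3)*(n + 1)*(n + 2)*(n + 4)
(5) = (w)*(w^2 + 7*w + 12) = w*(w + 3)*(w + 4)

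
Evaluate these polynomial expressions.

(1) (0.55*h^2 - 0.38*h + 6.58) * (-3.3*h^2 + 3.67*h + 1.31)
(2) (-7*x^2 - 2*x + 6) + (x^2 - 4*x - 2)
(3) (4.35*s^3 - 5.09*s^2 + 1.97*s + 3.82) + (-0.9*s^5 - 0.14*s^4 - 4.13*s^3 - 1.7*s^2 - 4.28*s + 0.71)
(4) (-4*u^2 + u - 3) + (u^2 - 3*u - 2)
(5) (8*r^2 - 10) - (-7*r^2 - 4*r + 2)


(1) = -1.815*h^4 + 3.2725*h^3 - 22.3881*h^2 + 23.6508*h + 8.6198
(2) = -6*x^2 - 6*x + 4
(3) = -0.9*s^5 - 0.14*s^4 + 0.22*s^3 - 6.79*s^2 - 2.31*s + 4.53
(4) = -3*u^2 - 2*u - 5
(5) = 15*r^2 + 4*r - 12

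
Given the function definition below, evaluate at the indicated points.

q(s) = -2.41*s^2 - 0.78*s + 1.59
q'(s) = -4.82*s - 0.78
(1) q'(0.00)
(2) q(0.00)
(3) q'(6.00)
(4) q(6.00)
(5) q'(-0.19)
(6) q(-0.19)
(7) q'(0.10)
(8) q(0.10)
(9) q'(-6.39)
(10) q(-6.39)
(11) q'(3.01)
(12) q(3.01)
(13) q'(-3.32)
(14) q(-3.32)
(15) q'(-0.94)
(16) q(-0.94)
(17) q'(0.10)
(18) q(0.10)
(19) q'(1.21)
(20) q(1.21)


(1) = -0.78
(2) = 1.59
(3) = -29.70
(4) = -89.85
(5) = 0.14
(6) = 1.65
(7) = -1.26
(8) = 1.49
(9) = 30.02
(10) = -91.83
(11) = -15.29
(12) = -22.59
(13) = 15.22
(14) = -22.38
(15) = 3.75
(16) = 0.19
(17) = -1.26
(18) = 1.49
(19) = -6.61
(20) = -2.88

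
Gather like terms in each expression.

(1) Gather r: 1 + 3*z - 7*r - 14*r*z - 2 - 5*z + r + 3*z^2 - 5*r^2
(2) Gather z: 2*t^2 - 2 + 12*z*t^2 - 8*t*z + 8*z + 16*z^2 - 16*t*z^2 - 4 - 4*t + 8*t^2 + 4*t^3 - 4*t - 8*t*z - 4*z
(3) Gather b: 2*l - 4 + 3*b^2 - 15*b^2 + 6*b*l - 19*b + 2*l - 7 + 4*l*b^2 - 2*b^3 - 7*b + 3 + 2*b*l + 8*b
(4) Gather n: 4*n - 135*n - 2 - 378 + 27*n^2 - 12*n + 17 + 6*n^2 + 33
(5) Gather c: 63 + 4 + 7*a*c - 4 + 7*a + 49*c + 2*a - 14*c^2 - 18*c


(1) = -5*r^2 + r*(-14*z - 6) + 3*z^2 - 2*z - 1
(2) = 4*t^3 + 10*t^2 - 8*t + z^2*(16 - 16*t) + z*(12*t^2 - 16*t + 4) - 6
(3) = -2*b^3 + b^2*(4*l - 12) + b*(8*l - 18) + 4*l - 8
(4) = 33*n^2 - 143*n - 330
(5) = 9*a - 14*c^2 + c*(7*a + 31) + 63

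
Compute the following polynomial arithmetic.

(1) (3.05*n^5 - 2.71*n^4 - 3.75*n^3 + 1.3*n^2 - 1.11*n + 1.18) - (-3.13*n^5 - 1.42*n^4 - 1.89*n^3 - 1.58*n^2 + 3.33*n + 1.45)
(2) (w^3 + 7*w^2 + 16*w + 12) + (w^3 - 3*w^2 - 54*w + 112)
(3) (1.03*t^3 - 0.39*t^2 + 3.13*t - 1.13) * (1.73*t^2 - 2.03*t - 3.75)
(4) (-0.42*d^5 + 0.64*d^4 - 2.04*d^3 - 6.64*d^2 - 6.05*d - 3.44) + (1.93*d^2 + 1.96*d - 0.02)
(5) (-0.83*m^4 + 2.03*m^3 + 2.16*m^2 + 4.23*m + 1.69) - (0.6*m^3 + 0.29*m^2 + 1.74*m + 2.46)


(1) = 6.18*n^5 - 1.29*n^4 - 1.86*n^3 + 2.88*n^2 - 4.44*n - 0.27
(2) = 2*w^3 + 4*w^2 - 38*w + 124
(3) = 1.7819*t^5 - 2.7656*t^4 + 2.3441*t^3 - 6.8463*t^2 - 9.4436*t + 4.2375
(4) = -0.42*d^5 + 0.64*d^4 - 2.04*d^3 - 4.71*d^2 - 4.09*d - 3.46
(5) = -0.83*m^4 + 1.43*m^3 + 1.87*m^2 + 2.49*m - 0.77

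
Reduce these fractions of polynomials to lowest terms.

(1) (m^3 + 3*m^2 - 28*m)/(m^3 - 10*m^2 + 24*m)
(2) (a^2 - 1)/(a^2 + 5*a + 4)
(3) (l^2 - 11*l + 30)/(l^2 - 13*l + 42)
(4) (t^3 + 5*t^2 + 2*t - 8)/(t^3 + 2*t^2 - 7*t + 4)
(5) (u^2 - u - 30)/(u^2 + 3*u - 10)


(1) = (m + 7)/(m - 6)
(2) = (a - 1)/(a + 4)
(3) = (l - 5)/(l - 7)
(4) = (t + 2)/(t - 1)
(5) = (u - 6)/(u - 2)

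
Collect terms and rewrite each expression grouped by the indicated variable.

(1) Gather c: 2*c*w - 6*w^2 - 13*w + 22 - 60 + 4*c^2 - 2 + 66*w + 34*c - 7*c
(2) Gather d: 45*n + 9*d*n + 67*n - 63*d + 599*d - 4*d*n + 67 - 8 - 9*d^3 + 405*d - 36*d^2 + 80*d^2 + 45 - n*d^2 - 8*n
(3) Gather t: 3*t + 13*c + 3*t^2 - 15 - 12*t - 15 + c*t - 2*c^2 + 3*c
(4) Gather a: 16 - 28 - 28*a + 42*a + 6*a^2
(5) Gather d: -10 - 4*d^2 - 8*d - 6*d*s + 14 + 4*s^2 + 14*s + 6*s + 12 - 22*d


(1) = 4*c^2 + c*(2*w + 27) - 6*w^2 + 53*w - 40
(2) = -9*d^3 + d^2*(44 - n) + d*(5*n + 941) + 104*n + 104
(3) = -2*c^2 + 16*c + 3*t^2 + t*(c - 9) - 30
(4) = 6*a^2 + 14*a - 12
(5) = -4*d^2 + d*(-6*s - 30) + 4*s^2 + 20*s + 16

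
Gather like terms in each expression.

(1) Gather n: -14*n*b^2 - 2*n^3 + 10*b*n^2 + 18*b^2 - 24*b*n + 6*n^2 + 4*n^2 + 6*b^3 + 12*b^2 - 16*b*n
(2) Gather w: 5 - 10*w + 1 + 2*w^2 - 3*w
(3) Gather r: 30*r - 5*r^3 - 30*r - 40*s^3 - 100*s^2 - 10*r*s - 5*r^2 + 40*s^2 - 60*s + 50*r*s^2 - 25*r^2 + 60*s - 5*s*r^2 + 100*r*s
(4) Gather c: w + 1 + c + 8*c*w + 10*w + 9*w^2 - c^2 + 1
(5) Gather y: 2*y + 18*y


(1) = 6*b^3 + 30*b^2 - 2*n^3 + n^2*(10*b + 10) + n*(-14*b^2 - 40*b)
(2) = 2*w^2 - 13*w + 6
(3) = -5*r^3 + r^2*(-5*s - 30) + r*(50*s^2 + 90*s) - 40*s^3 - 60*s^2
(4) = -c^2 + c*(8*w + 1) + 9*w^2 + 11*w + 2
(5) = 20*y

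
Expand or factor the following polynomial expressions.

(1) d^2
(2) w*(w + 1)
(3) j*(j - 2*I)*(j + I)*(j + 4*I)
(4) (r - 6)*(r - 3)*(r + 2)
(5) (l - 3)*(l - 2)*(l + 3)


(1) = d^2
(2) = w^2 + w
(3) = j^4 + 3*I*j^3 + 6*j^2 + 8*I*j
(4) = r^3 - 7*r^2 + 36
(5) = l^3 - 2*l^2 - 9*l + 18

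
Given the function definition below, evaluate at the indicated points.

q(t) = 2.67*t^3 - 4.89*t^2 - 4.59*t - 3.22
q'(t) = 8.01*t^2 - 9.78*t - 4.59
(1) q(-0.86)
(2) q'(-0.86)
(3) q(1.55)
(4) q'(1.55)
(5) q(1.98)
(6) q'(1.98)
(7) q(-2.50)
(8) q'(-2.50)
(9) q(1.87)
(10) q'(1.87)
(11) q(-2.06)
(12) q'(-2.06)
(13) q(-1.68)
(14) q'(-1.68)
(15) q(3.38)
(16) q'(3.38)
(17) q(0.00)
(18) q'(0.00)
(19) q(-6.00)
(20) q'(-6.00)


(1) = -4.59
(2) = 9.74
(3) = -12.14
(4) = -0.50
(5) = -10.75
(6) = 7.45
(7) = -64.03
(8) = 69.92
(9) = -11.44
(10) = 5.13
(11) = -37.86
(12) = 49.55
(13) = -21.97
(14) = 34.45
(15) = 28.50
(16) = 53.86
(17) = -3.22
(18) = -4.59
(19) = -728.44
(20) = 342.45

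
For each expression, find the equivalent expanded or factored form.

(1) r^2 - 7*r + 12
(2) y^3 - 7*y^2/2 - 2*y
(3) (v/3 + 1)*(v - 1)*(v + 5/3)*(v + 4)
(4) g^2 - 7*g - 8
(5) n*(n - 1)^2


(1) = (r - 4)*(r - 3)
(2) = y*(y - 4)*(y + 1/2)
(3) = v^4/3 + 23*v^3/9 + 5*v^2 - 11*v/9 - 20/3
(4) = (g - 8)*(g + 1)
(5) = n^3 - 2*n^2 + n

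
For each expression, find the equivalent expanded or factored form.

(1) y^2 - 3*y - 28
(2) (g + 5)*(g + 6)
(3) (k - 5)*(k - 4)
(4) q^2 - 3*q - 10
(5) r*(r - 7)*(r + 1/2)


(1) = (y - 7)*(y + 4)
(2) = g^2 + 11*g + 30
(3) = k^2 - 9*k + 20
(4) = (q - 5)*(q + 2)
(5) = r^3 - 13*r^2/2 - 7*r/2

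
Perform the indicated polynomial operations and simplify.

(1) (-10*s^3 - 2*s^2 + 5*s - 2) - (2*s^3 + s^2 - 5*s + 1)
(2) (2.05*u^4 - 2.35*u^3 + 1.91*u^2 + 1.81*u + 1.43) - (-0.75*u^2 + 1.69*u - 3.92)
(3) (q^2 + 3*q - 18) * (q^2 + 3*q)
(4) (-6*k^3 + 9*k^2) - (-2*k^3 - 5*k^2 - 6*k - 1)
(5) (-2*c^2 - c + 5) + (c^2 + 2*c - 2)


(1) = -12*s^3 - 3*s^2 + 10*s - 3
(2) = 2.05*u^4 - 2.35*u^3 + 2.66*u^2 + 0.12*u + 5.35
(3) = q^4 + 6*q^3 - 9*q^2 - 54*q
(4) = -4*k^3 + 14*k^2 + 6*k + 1
(5) = -c^2 + c + 3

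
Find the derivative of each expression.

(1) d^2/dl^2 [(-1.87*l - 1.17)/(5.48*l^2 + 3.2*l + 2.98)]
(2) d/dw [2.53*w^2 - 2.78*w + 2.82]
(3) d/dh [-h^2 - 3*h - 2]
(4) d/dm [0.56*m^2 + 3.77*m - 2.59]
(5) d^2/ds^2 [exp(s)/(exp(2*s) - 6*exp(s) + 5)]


(1) = (-(1.87*l + 1.17)*(10.96*l + 3.2)*(21.92*l + 6.4) + (61.4856*l + 24.7912)*(5.48*l^2 + 3.2*l + 2.98))/(5.48*l^2 + 3.2*l + 2.98)^3
(2) = 5.06*w - 2.78
(3) = -2*h - 3
(4) = 1.12*m + 3.77
(5) = (2*(9 - 4*exp(s))*(exp(2*s) - 6*exp(s) + 5)*exp(s) + 8*(exp(s) - 3)^2*exp(2*s) + (exp(2*s) - 6*exp(s) + 5)^2)*exp(s)/(exp(2*s) - 6*exp(s) + 5)^3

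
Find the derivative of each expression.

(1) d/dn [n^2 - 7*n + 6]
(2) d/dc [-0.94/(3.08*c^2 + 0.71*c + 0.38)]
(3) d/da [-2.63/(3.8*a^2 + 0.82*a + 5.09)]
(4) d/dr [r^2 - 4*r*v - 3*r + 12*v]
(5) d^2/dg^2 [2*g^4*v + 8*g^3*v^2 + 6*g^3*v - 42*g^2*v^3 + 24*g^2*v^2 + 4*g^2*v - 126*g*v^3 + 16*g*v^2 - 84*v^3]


(1) = 2*n - 7
(2) = (5.7904*c + 0.6674)/(3.08*c^2 + 0.71*c + 0.38)^2
(3) = (19.988*a + 2.1566)/(3.8*a^2 + 0.82*a + 5.09)^2
(4) = 2*r - 4*v - 3
(5) = 4*v*(6*g^2 + 12*g*v + 9*g - 21*v^2 + 12*v + 2)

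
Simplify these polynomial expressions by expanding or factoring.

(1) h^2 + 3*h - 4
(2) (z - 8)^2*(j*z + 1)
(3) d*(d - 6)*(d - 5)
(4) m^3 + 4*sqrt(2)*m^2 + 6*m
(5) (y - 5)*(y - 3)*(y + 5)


(1) = (h - 1)*(h + 4)
(2) = j*z^3 - 16*j*z^2 + 64*j*z + z^2 - 16*z + 64
(3) = d^3 - 11*d^2 + 30*d
(4) = m*(m + sqrt(2))*(m + 3*sqrt(2))
(5) = y^3 - 3*y^2 - 25*y + 75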